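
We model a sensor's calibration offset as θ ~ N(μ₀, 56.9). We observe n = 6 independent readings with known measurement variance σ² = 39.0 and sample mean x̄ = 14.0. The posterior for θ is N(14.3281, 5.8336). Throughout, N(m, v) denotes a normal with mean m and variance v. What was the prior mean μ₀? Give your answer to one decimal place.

μ₀ = 17.2

The posterior mean is a precision-weighted average: μ_n = (τ₀μ₀ + τ_data·x̄)/(τ₀+τ_data), with τ₀=1/σ₀² and τ_data=n/σ².
Here τ₀ = 1/56.9 = 0.017575 and τ_data = 6/39.0 = 0.153846, so τ_n = 0.171421.
Rearranging for μ₀: μ₀ = (μ_n·τ_n − τ_data·x̄)/τ₀ = (14.3281·0.171421 − 0.153846·14.0) / 0.017575 = 0.302293/0.017575 ≈ 17.2.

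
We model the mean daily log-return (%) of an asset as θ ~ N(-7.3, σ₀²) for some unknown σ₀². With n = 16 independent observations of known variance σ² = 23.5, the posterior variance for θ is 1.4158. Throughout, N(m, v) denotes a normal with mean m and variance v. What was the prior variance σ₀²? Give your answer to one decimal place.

Posterior precision equals prior precision plus data precision: 1/σ_n² = 1/σ₀² + n/σ².
So 1/σ₀² = 1/1.4158 − 16/23.5 = 0.706314 − 0.680851 = 0.025463.
Hence σ₀² = 1/0.025463 ≈ 39.3.

σ₀² = 39.3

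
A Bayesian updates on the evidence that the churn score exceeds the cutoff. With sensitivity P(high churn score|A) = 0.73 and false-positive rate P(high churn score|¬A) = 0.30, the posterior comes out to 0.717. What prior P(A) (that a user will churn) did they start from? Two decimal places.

P(A) = 0.51

Bayes' rule in odds form gives O(A|E) = O(A)·[P(E|A)/P(E|¬A)], hence O(A) = O(A|E)/LR.
Posterior odds = 0.717/(1−0.717) = 2.5336. LR = 0.73/0.30 = 2.4333.
Prior odds = 2.5336/2.4333 = 1.0412, so P(A) = 1.0412/(1+1.0412) ≈ 0.51.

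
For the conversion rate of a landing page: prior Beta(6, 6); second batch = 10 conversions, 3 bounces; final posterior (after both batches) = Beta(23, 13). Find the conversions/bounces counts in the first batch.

7 conversions and 4 bounces

Because Beta–binomial updating is additive in the counts, the combined data contributed (α_post−α_prior, β_post−β_prior) successes and failures.
Total across both batches: 23−6=17 conversions, 13−6=7 bounces.
Subtract the second batch: 17−10=7 conversions and 7−3=4 bounces.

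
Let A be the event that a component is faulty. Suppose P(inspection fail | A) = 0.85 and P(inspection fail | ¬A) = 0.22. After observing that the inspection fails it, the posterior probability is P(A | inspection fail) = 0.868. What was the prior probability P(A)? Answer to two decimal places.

Bayes' rule in odds form gives O(A|E) = O(A)·[P(E|A)/P(E|¬A)], hence O(A) = O(A|E)/LR.
Posterior odds = 0.868/(1−0.868) = 6.5758. LR = 0.85/0.22 = 3.8636.
Prior odds = 6.5758/3.8636 = 1.7020, so P(A) = 1.7020/(1+1.7020) ≈ 0.63.

P(A) = 0.63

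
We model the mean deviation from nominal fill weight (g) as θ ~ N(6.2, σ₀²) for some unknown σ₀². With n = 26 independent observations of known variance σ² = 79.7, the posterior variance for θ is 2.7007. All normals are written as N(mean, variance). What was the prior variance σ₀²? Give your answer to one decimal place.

σ₀² = 22.7

Posterior precision equals prior precision plus data precision: 1/σ_n² = 1/σ₀² + n/σ².
So 1/σ₀² = 1/2.7007 − 26/79.7 = 0.370274 − 0.326223 = 0.044051.
Hence σ₀² = 1/0.044051 ≈ 22.7.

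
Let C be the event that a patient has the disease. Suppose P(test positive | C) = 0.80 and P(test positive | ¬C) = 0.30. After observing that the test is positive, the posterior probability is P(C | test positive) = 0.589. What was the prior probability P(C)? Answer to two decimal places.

P(C) = 0.35

In odds form, posterior odds = prior odds × likelihood ratio, so prior odds = posterior odds ÷ LR.
Posterior odds = 0.589/(1−0.589) = 1.4331. LR = 0.80/0.30 = 2.6667.
Prior odds = 1.4331/2.6667 = 0.5374, so P(C) = 0.5374/(1+0.5374) ≈ 0.35.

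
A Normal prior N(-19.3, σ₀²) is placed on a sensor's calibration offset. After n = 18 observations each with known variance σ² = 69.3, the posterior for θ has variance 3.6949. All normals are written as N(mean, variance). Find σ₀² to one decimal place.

Posterior precision equals prior precision plus data precision: 1/σ_n² = 1/σ₀² + n/σ².
So 1/σ₀² = 1/3.6949 − 18/69.3 = 0.270643 − 0.259740 = 0.010903.
Hence σ₀² = 1/0.010903 ≈ 91.7.

σ₀² = 91.7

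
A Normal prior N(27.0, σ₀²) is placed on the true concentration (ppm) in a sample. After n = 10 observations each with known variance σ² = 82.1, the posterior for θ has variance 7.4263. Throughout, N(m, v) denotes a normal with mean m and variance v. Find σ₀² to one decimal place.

Posterior precision equals prior precision plus data precision: 1/σ_n² = 1/σ₀² + n/σ².
So 1/σ₀² = 1/7.4263 − 10/82.1 = 0.134657 − 0.121803 = 0.012854.
Hence σ₀² = 1/0.012854 ≈ 77.8.

σ₀² = 77.8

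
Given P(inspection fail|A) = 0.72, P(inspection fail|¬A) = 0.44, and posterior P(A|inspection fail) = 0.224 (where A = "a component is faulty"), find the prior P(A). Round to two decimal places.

P(A) = 0.15

Bayes' rule in odds form gives O(A|E) = O(A)·[P(E|A)/P(E|¬A)], hence O(A) = O(A|E)/LR.
Posterior odds = 0.224/(1−0.224) = 0.2887. LR = 0.72/0.44 = 1.6364.
Prior odds = 0.2887/1.6364 = 0.1764, so P(A) = 0.1764/(1+0.1764) ≈ 0.15.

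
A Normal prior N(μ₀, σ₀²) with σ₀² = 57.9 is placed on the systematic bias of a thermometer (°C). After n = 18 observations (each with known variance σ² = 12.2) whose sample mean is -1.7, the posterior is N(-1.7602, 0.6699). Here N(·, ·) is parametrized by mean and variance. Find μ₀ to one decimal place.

The posterior mean is a precision-weighted average: μ_n = (τ₀μ₀ + τ_data·x̄)/(τ₀+τ_data), with τ₀=1/σ₀² and τ_data=n/σ².
Here τ₀ = 1/57.9 = 0.017271 and τ_data = 18/12.2 = 1.475410, so τ_n = 1.492681.
Rearranging for μ₀: μ₀ = (μ_n·τ_n − τ_data·x̄)/τ₀ = (-1.7602·1.492681 − 1.475410·-1.7) / 0.017271 = -0.119220/0.017271 ≈ -6.9.

μ₀ = -6.9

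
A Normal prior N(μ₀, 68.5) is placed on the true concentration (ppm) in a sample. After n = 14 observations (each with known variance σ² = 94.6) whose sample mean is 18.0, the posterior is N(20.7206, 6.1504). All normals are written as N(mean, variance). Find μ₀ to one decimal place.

μ₀ = 48.3

With known observation variance, the Normal–Normal posterior has precision τ_n = τ₀ + n/σ² and mean μ_n = (τ₀μ₀ + (n/σ²)x̄)/τ_n.
Here τ₀ = 1/68.5 = 0.014599 and τ_data = 14/94.6 = 0.147992, so τ_n = 0.162591.
Rearranging for μ₀: μ₀ = (μ_n·τ_n − τ_data·x̄)/τ₀ = (20.7206·0.162591 − 0.147992·18.0) / 0.014599 = 0.705127/0.014599 ≈ 48.3.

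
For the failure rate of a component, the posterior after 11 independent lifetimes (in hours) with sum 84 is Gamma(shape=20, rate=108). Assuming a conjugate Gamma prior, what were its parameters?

For an exponential likelihood with a Gamma(α, β) prior on the rate, n observations with total T give posterior Gamma(α+n, β+T).
So α = 20 − 11 = 9 and β = 108 − 84 = 24.

Gamma(shape=9, rate=24)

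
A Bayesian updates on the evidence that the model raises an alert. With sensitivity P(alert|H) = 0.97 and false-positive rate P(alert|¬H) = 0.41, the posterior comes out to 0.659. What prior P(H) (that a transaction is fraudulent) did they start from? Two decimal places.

In odds form, posterior odds = prior odds × likelihood ratio, so prior odds = posterior odds ÷ LR.
Posterior odds = 0.659/(1−0.659) = 1.9326. LR = 0.97/0.41 = 2.3659.
Prior odds = 1.9326/2.3659 = 0.8169, so P(H) = 0.8169/(1+0.8169) ≈ 0.45.

P(H) = 0.45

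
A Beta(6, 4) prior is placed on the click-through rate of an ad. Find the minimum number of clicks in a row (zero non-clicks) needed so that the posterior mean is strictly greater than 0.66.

k = 2

After k clicks and 0 non-clicks the posterior is Beta(6+k, 4), with mean (6+k)/(6+4+k).
Set (6+k)/(10+k) > 0.66 and solve: k > (0.66·10 − 6)/(1 − 0.66) = 1.765.
The smallest integer exceeding 1.765 is 2.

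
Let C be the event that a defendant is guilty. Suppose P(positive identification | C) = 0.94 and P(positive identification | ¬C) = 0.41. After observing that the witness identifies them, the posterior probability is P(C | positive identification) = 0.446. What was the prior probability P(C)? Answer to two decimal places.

In odds form, posterior odds = prior odds × likelihood ratio, so prior odds = posterior odds ÷ LR.
Posterior odds = 0.446/(1−0.446) = 0.8051. LR = 0.94/0.41 = 2.2927.
Prior odds = 0.8051/2.2927 = 0.3512, so P(C) = 0.3512/(1+0.3512) ≈ 0.26.

P(C) = 0.26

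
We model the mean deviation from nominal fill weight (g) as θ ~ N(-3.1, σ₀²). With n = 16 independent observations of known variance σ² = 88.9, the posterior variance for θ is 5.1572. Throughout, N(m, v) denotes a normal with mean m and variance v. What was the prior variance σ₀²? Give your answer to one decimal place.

Posterior precision equals prior precision plus data precision: 1/σ_n² = 1/σ₀² + n/σ².
So 1/σ₀² = 1/5.1572 − 16/88.9 = 0.193904 − 0.179978 = 0.013926.
Hence σ₀² = 1/0.013926 ≈ 71.8.

σ₀² = 71.8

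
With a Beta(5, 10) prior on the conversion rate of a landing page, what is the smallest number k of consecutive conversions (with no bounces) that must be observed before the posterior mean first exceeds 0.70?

k = 19

After k conversions and 0 bounces the posterior is Beta(5+k, 10), with mean (5+k)/(5+10+k).
Set (5+k)/(15+k) > 0.70 and solve: k > (0.70·15 − 5)/(1 − 0.70) = 18.333.
The smallest integer exceeding 18.333 is 19.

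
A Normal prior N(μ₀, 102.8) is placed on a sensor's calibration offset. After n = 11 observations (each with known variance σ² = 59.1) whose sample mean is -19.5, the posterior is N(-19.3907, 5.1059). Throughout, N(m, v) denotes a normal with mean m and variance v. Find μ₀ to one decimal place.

μ₀ = -17.3

With known observation variance, the Normal–Normal posterior has precision τ_n = τ₀ + n/σ² and mean μ_n = (τ₀μ₀ + (n/σ²)x̄)/τ_n.
Here τ₀ = 1/102.8 = 0.009728 and τ_data = 11/59.1 = 0.186125, so τ_n = 0.195853.
Rearranging for μ₀: μ₀ = (μ_n·τ_n − τ_data·x̄)/τ₀ = (-19.3907·0.195853 − 0.186125·-19.5) / 0.009728 = -0.168289/0.009728 ≈ -17.3.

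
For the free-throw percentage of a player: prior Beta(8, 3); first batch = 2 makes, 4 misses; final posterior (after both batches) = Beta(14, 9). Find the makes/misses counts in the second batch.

Sequential conjugate updates are equivalent to a single update on the pooled data, so total successes = posterior α − prior α and total failures = posterior β − prior β.
Total across both batches: 14−8=6 makes, 9−3=6 misses.
Subtract the first batch: 6−2=4 makes and 6−4=2 misses.

4 makes and 2 misses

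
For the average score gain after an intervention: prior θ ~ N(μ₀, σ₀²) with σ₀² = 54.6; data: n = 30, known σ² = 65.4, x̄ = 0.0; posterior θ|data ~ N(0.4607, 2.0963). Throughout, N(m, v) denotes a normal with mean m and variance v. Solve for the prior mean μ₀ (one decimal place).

μ₀ = 12.0

The posterior mean is a precision-weighted average: μ_n = (τ₀μ₀ + τ_data·x̄)/(τ₀+τ_data), with τ₀=1/σ₀² and τ_data=n/σ².
Here τ₀ = 1/54.6 = 0.018315 and τ_data = 30/65.4 = 0.458716, so τ_n = 0.477031.
Rearranging for μ₀: μ₀ = (μ_n·τ_n − τ_data·x̄)/τ₀ = (0.4607·0.477031 − 0.458716·0.0) / 0.018315 = 0.219768/0.018315 ≈ 12.0.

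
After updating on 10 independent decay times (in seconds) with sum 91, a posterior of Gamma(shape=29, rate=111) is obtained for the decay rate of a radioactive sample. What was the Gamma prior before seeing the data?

Gamma–exponential conjugacy: posterior shape = α + n, posterior rate = β + Σtᵢ.
So α = 29 − 10 = 19 and β = 111 − 91 = 20.

Gamma(shape=19, rate=20)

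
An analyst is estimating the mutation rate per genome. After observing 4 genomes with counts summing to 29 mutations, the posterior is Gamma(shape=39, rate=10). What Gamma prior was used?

A Gamma(α, β) prior (rate parametrization) on a Poisson rate with n observations summing to S gives posterior Gamma(α+S, β+n).
So α = 39 − 29 = 10 and β = 10 − 4 = 6.

Gamma(shape=10, rate=6)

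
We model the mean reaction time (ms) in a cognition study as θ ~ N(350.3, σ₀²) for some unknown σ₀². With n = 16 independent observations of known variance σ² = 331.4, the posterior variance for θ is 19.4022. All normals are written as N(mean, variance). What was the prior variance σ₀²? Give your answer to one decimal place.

Posterior precision equals prior precision plus data precision: 1/σ_n² = 1/σ₀² + n/σ².
So 1/σ₀² = 1/19.4022 − 16/331.4 = 0.051541 − 0.048280 = 0.003261.
Hence σ₀² = 1/0.003261 ≈ 306.7.

σ₀² = 306.7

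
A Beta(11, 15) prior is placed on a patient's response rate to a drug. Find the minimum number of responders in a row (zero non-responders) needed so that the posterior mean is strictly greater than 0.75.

After k responders and 0 non-responders the posterior is Beta(11+k, 15), with mean (11+k)/(11+15+k).
Set (11+k)/(26+k) > 0.75 and solve: k > (0.75·26 − 11)/(1 − 0.75) = 34.000.
The smallest integer exceeding 34.000 is 35, and checking k=35: (46)/(61) = 0.7541 > 0.75.

k = 35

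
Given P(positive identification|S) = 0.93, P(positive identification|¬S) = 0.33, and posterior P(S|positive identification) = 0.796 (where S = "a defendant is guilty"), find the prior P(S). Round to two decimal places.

P(S) = 0.58

In odds form, posterior odds = prior odds × likelihood ratio, so prior odds = posterior odds ÷ LR.
Posterior odds = 0.796/(1−0.796) = 3.9020. LR = 0.93/0.33 = 2.8182.
Prior odds = 3.9020/2.8182 = 1.3846, so P(S) = 1.3846/(1+1.3846) ≈ 0.58.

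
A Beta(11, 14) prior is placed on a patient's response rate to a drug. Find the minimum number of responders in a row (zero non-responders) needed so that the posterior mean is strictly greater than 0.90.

k = 116

After k responders and 0 non-responders the posterior is Beta(11+k, 14), with mean (11+k)/(11+14+k).
Set (11+k)/(25+k) > 0.90 and solve: k > (0.90·25 − 11)/(1 − 0.90) = 115.000.
The smallest integer exceeding 115.000 is 116.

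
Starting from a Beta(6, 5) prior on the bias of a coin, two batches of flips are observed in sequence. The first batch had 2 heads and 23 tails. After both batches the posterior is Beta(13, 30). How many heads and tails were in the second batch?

Because Beta–binomial updating is additive in the counts, the combined data contributed (α_post−α_prior, β_post−β_prior) successes and failures.
Total across both batches: 13−6=7 heads, 30−5=25 tails.
Subtract the first batch: 7−2=5 heads and 25−23=2 tails.

5 heads and 2 tails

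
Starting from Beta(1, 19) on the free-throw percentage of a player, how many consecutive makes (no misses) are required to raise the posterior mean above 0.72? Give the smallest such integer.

After k makes and 0 misses the posterior is Beta(1+k, 19), with mean (1+k)/(1+19+k).
Set (1+k)/(20+k) > 0.72 and solve: k > (0.72·20 − 1)/(1 − 0.72) = 47.857.
The smallest integer exceeding 47.857 is 48.

k = 48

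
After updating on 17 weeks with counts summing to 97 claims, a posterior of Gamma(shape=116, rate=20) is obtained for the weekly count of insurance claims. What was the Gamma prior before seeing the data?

Gamma–Poisson conjugacy: posterior shape = α + Σxᵢ, posterior rate = β + n.
So α = 116 − 97 = 19 and β = 20 − 17 = 3.

Gamma(shape=19, rate=3)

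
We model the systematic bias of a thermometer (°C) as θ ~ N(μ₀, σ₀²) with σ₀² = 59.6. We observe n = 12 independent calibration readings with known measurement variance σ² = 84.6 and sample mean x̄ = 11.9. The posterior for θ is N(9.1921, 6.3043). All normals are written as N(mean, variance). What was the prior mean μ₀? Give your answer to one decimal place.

The posterior mean is a precision-weighted average: μ_n = (τ₀μ₀ + τ_data·x̄)/(τ₀+τ_data), with τ₀=1/σ₀² and τ_data=n/σ².
Here τ₀ = 1/59.6 = 0.016779 and τ_data = 12/84.6 = 0.141844, so τ_n = 0.158623.
Rearranging for μ₀: μ₀ = (μ_n·τ_n − τ_data·x̄)/τ₀ = (9.1921·0.158623 − 0.141844·11.9) / 0.016779 = -0.229865/0.016779 ≈ -13.7.

μ₀ = -13.7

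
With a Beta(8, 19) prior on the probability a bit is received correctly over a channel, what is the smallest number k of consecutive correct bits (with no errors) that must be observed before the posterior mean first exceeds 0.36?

k = 3

After k correct bits and 0 errors the posterior is Beta(8+k, 19), with mean (8+k)/(8+19+k).
Set (8+k)/(27+k) > 0.36 and solve: k > (0.36·27 − 8)/(1 − 0.36) = 2.688.
The smallest integer exceeding 2.688 is 3, and checking k=3: (11)/(30) = 0.3667 > 0.36.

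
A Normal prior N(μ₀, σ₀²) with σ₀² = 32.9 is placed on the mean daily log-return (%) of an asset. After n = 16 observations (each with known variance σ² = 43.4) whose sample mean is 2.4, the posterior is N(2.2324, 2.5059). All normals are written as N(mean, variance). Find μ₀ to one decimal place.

μ₀ = 0.2

The posterior mean is a precision-weighted average: μ_n = (τ₀μ₀ + τ_data·x̄)/(τ₀+τ_data), with τ₀=1/σ₀² and τ_data=n/σ².
Here τ₀ = 1/32.9 = 0.030395 and τ_data = 16/43.4 = 0.368664, so τ_n = 0.399059.
Rearranging for μ₀: μ₀ = (μ_n·τ_n − τ_data·x̄)/τ₀ = (2.2324·0.399059 − 0.368664·2.4) / 0.030395 = 0.006066/0.030395 ≈ 0.2.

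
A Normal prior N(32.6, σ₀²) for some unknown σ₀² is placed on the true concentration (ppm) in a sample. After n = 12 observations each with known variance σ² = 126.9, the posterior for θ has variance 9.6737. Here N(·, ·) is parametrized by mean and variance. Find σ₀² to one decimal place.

σ₀² = 113.5

For the Normal–Normal model with known σ², precisions add: τ_n = τ₀ + n/σ².
So 1/σ₀² = 1/9.6737 − 12/126.9 = 0.103373 − 0.094563 = 0.008810.
Hence σ₀² = 1/0.008810 ≈ 113.5.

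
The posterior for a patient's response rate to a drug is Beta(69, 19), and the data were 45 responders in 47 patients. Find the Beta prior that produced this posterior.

A Beta(α, β) prior with s successes and f failures in binomial data gives a Beta(α+s, β+f) posterior.
Subtract the data counts: 69−45=24, 19−2=17.

Beta(24, 17)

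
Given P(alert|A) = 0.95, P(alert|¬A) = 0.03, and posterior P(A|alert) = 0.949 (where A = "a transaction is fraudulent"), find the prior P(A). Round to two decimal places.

In odds form, posterior odds = prior odds × likelihood ratio, so prior odds = posterior odds ÷ LR.
Posterior odds = 0.949/(1−0.949) = 18.6078. LR = 0.95/0.03 = 31.6667.
Prior odds = 18.6078/31.6667 = 0.5876, so P(A) = 0.5876/(1+0.5876) ≈ 0.37.

P(A) = 0.37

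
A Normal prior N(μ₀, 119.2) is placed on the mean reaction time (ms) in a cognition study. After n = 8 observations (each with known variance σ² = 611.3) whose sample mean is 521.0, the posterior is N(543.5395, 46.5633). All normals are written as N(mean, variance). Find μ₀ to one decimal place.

The posterior mean is a precision-weighted average: μ_n = (τ₀μ₀ + τ_data·x̄)/(τ₀+τ_data), with τ₀=1/σ₀² and τ_data=n/σ².
Here τ₀ = 1/119.2 = 0.008389 and τ_data = 8/611.3 = 0.013087, so τ_n = 0.021476.
Rearranging for μ₀: μ₀ = (μ_n·τ_n − τ_data·x̄)/τ₀ = (543.5395·0.021476 − 0.013087·521.0) / 0.008389 = 4.854727/0.008389 ≈ 578.7.

μ₀ = 578.7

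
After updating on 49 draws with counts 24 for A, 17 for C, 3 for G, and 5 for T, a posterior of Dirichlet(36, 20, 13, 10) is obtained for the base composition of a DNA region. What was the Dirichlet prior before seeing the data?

Dirichlet(12, 3, 10, 5)

For a Dirichlet(α) prior with multinomial counts c, the posterior is Dirichlet(α + c) componentwise.
Subtract each count from the matching posterior parameter: 36−24=12, 20−17=3, 13−3=10, 10−5=5.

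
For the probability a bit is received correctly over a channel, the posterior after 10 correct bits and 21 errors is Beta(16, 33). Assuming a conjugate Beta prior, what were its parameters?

Beta(6, 12)

Under Beta–binomial conjugacy the posterior parameters are (a+s, b+f).
Subtract the data counts: 16−10=6, 33−21=12.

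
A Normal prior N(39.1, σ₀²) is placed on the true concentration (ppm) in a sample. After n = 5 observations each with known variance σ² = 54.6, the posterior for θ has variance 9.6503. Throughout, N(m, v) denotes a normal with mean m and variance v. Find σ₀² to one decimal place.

For the Normal–Normal model with known σ², precisions add: τ_n = τ₀ + n/σ².
So 1/σ₀² = 1/9.6503 − 5/54.6 = 0.103624 − 0.091575 = 0.012049.
Hence σ₀² = 1/0.012049 ≈ 83.0.

σ₀² = 83.0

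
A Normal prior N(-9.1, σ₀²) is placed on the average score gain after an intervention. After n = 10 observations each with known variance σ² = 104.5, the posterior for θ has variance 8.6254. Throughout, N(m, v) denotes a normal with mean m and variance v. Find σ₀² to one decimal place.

Posterior precision equals prior precision plus data precision: 1/σ_n² = 1/σ₀² + n/σ².
So 1/σ₀² = 1/8.6254 − 10/104.5 = 0.115937 − 0.095694 = 0.020243.
Hence σ₀² = 1/0.020243 ≈ 49.4.

σ₀² = 49.4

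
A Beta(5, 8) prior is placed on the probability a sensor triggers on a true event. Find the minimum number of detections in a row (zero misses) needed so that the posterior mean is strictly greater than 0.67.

k = 12

After k detections and 0 misses the posterior is Beta(5+k, 8), with mean (5+k)/(5+8+k).
Set (5+k)/(13+k) > 0.67 and solve: k > (0.67·13 − 5)/(1 − 0.67) = 11.242.
The smallest integer exceeding 11.242 is 12, and checking k=12: (17)/(25) = 0.6800 > 0.67.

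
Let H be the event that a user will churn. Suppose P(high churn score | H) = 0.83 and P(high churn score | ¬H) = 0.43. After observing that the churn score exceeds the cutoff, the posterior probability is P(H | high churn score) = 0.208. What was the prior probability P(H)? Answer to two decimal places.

P(H) = 0.12

Bayes' rule in odds form gives O(H|E) = O(H)·[P(E|H)/P(E|¬H)], hence O(H) = O(H|E)/LR.
Posterior odds = 0.208/(1−0.208) = 0.2626. LR = 0.83/0.43 = 1.9302.
Prior odds = 0.2626/1.9302 = 0.1360, so P(H) = 0.1360/(1+0.1360) ≈ 0.12.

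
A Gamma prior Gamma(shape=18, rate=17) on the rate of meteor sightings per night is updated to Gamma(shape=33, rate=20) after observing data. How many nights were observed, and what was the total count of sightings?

A Gamma(α, β) prior (rate parametrization) on a Poisson rate with n observations summing to S gives posterior Gamma(α+S, β+n).
Matching: Σxᵢ = 33 − 18 = 15 and n = 20 − 17 = 3.

n = 3 nights with total 15 sightings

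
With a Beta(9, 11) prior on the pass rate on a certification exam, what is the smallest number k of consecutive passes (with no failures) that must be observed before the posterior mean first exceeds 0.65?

After k passes and 0 failures the posterior is Beta(9+k, 11), with mean (9+k)/(9+11+k).
Set (9+k)/(20+k) > 0.65 and solve: k > (0.65·20 − 9)/(1 − 0.65) = 11.429.
The smallest integer exceeding 11.429 is 12.

k = 12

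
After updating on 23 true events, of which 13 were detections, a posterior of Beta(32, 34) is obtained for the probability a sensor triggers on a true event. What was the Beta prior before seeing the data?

Beta(19, 24)

Under Beta–binomial conjugacy the posterior parameters are (α+s, β+f).
Subtract the data counts: 32−13=19, 34−10=24.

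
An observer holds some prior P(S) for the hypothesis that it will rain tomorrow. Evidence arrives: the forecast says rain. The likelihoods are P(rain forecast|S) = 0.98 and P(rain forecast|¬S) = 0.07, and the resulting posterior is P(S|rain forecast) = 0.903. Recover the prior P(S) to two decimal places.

P(S) = 0.40

In odds form, posterior odds = prior odds × likelihood ratio, so prior odds = posterior odds ÷ LR.
Posterior odds = 0.903/(1−0.903) = 9.3093. LR = 0.98/0.07 = 14.0000.
Prior odds = 9.3093/14.0000 = 0.6650, so P(S) = 0.6650/(1+0.6650) ≈ 0.40.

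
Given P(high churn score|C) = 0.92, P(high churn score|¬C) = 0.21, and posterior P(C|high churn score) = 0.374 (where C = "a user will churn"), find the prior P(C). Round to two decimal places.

Bayes' rule in odds form gives O(C|E) = O(C)·[P(E|C)/P(E|¬C)], hence O(C) = O(C|E)/LR.
Posterior odds = 0.374/(1−0.374) = 0.5974. LR = 0.92/0.21 = 4.3810.
Prior odds = 0.5974/4.3810 = 0.1364, so P(C) = 0.1364/(1+0.1364) ≈ 0.12.

P(C) = 0.12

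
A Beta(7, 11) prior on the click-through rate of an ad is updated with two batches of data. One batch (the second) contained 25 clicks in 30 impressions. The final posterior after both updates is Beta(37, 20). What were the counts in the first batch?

Because Beta–binomial updating is additive in the counts, the combined data contributed (α_post−α_prior, β_post−β_prior) successes and failures.
Total across both batches: 37−7=30 clicks, 20−11=9 non-clicks.
Subtract the second batch: 30−25=5 clicks and 9−5=4 non-clicks.

5 clicks and 4 non-clicks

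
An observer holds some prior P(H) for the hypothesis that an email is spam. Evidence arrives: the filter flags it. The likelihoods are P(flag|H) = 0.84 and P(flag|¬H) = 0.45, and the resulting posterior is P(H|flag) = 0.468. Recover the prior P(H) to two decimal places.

P(H) = 0.32

In odds form, posterior odds = prior odds × likelihood ratio, so prior odds = posterior odds ÷ LR.
Posterior odds = 0.468/(1−0.468) = 0.8797. LR = 0.84/0.45 = 1.8667.
Prior odds = 0.8797/1.8667 = 0.4713, so P(H) = 0.4713/(1+0.4713) ≈ 0.32.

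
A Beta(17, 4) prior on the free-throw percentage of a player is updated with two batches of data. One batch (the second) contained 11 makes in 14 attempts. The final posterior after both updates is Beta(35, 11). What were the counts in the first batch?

Sequential conjugate updates are equivalent to a single update on the pooled data, so total successes = posterior α − prior α and total failures = posterior β − prior β.
Total across both batches: 35−17=18 makes, 11−4=7 misses.
Subtract the second batch: 18−11=7 makes and 7−3=4 misses.

7 makes and 4 misses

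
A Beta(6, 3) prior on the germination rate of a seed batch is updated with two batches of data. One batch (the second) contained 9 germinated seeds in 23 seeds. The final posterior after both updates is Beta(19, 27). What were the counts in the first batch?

Because Beta–binomial updating is additive in the counts, the combined data contributed (α_post−α_prior, β_post−β_prior) successes and failures.
Total across both batches: 19−6=13 germinated seeds, 27−3=24 non-germinating seeds.
Subtract the second batch: 13−9=4 germinated seeds and 24−14=10 non-germinating seeds.

4 germinated seeds and 10 non-germinating seeds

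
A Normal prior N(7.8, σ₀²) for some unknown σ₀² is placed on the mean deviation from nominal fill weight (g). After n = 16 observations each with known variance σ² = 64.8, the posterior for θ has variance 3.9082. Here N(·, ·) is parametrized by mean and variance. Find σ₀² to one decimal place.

σ₀² = 111.6

Posterior precision equals prior precision plus data precision: 1/σ_n² = 1/σ₀² + n/σ².
So 1/σ₀² = 1/3.9082 − 16/64.8 = 0.255872 − 0.246914 = 0.008958.
Hence σ₀² = 1/0.008958 ≈ 111.6.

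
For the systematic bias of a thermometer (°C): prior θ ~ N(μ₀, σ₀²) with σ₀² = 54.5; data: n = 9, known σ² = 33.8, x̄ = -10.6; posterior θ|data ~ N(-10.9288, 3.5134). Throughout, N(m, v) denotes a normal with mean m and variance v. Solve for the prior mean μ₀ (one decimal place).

The posterior mean is a precision-weighted average: μ_n = (τ₀μ₀ + τ_data·x̄)/(τ₀+τ_data), with τ₀=1/σ₀² and τ_data=n/σ².
Here τ₀ = 1/54.5 = 0.018349 and τ_data = 9/33.8 = 0.266272, so τ_n = 0.284621.
Rearranging for μ₀: μ₀ = (μ_n·τ_n − τ_data·x̄)/τ₀ = (-10.9288·0.284621 − 0.266272·-10.6) / 0.018349 = -0.288083/0.018349 ≈ -15.7.

μ₀ = -15.7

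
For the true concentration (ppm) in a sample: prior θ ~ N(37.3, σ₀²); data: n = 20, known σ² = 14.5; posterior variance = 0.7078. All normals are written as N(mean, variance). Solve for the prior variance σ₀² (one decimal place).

Posterior precision equals prior precision plus data precision: 1/σ_n² = 1/σ₀² + n/σ².
So 1/σ₀² = 1/0.7078 − 20/14.5 = 1.412828 − 1.379310 = 0.033518.
Hence σ₀² = 1/0.033518 ≈ 29.8.

σ₀² = 29.8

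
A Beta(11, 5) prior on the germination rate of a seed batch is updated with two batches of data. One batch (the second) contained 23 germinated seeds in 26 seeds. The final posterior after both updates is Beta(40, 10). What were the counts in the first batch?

6 germinated seeds and 2 non-germinating seeds

Because Beta–binomial updating is additive in the counts, the combined data contributed (α_post−α_prior, β_post−β_prior) successes and failures.
Total across both batches: 40−11=29 germinated seeds, 10−5=5 non-germinating seeds.
Subtract the second batch: 29−23=6 germinated seeds and 5−3=2 non-germinating seeds.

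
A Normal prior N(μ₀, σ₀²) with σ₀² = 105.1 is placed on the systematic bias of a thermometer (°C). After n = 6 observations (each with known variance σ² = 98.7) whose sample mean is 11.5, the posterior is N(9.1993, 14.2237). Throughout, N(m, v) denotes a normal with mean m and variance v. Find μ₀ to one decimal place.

μ₀ = -5.5

With known observation variance, the Normal–Normal posterior has precision τ_n = τ₀ + n/σ² and mean μ_n = (τ₀μ₀ + (n/σ²)x̄)/τ_n.
Here τ₀ = 1/105.1 = 0.009515 and τ_data = 6/98.7 = 0.060790, so τ_n = 0.070305.
Rearranging for μ₀: μ₀ = (μ_n·τ_n − τ_data·x̄)/τ₀ = (9.1993·0.070305 − 0.060790·11.5) / 0.009515 = -0.052328/0.009515 ≈ -5.5.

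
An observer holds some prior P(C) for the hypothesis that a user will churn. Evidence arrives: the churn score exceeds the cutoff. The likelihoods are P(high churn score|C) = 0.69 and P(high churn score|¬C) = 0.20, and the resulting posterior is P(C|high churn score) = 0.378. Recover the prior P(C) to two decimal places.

P(C) = 0.15

Bayes' rule in odds form gives O(C|E) = O(C)·[P(E|C)/P(E|¬C)], hence O(C) = O(C|E)/LR.
Posterior odds = 0.378/(1−0.378) = 0.6077. LR = 0.69/0.20 = 3.4500.
Prior odds = 0.6077/3.4500 = 0.1761, so P(C) = 0.1761/(1+0.1761) ≈ 0.15.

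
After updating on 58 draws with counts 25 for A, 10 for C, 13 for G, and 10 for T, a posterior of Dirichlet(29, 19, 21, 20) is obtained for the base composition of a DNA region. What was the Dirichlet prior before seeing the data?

Dirichlet(4, 9, 8, 10)

For a Dirichlet(α) prior with multinomial counts c, the posterior is Dirichlet(α + c) componentwise.
Subtract each count from the matching posterior parameter: 29−25=4, 19−10=9, 21−13=8, 20−10=10.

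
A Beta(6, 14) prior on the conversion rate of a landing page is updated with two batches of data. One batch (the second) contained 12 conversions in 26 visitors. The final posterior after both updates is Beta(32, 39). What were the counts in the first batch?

Sequential conjugate updates are equivalent to a single update on the pooled data, so total successes = posterior α − prior α and total failures = posterior β − prior β.
Total across both batches: 32−6=26 conversions, 39−14=25 bounces.
Subtract the second batch: 26−12=14 conversions and 25−14=11 bounces.

14 conversions and 11 bounces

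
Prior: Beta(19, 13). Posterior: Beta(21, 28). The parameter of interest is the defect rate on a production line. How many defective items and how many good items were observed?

A Beta(a, b) prior with s successes and f failures in binomial data gives a Beta(a+s, b+f) posterior.
Match parameters: s=21−19=2, f=28−13=15.

2 defective items and 15 good items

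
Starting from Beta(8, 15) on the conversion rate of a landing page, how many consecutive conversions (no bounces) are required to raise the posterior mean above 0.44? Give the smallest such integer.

k = 4

After k conversions and 0 bounces the posterior is Beta(8+k, 15), with mean (8+k)/(8+15+k).
Set (8+k)/(23+k) > 0.44 and solve: k > (0.44·23 − 8)/(1 − 0.44) = 3.786.
The smallest integer exceeding 3.786 is 4, and checking k=4: (12)/(27) = 0.4444 > 0.44.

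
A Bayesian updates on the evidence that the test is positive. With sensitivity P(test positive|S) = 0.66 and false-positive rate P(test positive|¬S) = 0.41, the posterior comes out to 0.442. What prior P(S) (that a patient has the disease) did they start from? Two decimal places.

P(S) = 0.33

In odds form, posterior odds = prior odds × likelihood ratio, so prior odds = posterior odds ÷ LR.
Posterior odds = 0.442/(1−0.442) = 0.7921. LR = 0.66/0.41 = 1.6098.
Prior odds = 0.7921/1.6098 = 0.4920, so P(S) = 0.4920/(1+0.4920) ≈ 0.33.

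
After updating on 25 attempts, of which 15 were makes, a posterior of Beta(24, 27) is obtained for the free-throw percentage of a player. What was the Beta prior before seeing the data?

Beta(9, 17)

Under Beta–binomial conjugacy the posterior parameters are (a+s, b+f).
So a = 24 − 15 = 9 and b = 27 − 10 = 17.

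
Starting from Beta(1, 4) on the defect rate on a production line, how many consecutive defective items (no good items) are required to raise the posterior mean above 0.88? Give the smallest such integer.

After k defective items and 0 good items the posterior is Beta(1+k, 4), with mean (1+k)/(1+4+k).
Set (1+k)/(5+k) > 0.88 and solve: k > (0.88·5 − 1)/(1 − 0.88) = 28.333.
The smallest integer exceeding 28.333 is 29.

k = 29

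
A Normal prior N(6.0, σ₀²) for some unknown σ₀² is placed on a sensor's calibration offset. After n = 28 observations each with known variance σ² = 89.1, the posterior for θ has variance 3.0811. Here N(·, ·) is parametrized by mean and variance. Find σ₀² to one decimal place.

σ₀² = 97.0

For the Normal–Normal model with known σ², precisions add: τ_n = τ₀ + n/σ².
So 1/σ₀² = 1/3.0811 − 28/89.1 = 0.324559 − 0.314254 = 0.010305.
Hence σ₀² = 1/0.010305 ≈ 97.0.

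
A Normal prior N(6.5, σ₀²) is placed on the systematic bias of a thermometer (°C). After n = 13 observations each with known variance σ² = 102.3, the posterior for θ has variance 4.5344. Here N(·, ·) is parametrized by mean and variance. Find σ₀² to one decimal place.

σ₀² = 10.7

For the Normal–Normal model with known σ², precisions add: τ_n = τ₀ + n/σ².
So 1/σ₀² = 1/4.5344 − 13/102.3 = 0.220536 − 0.127077 = 0.093459.
Hence σ₀² = 1/0.093459 ≈ 10.7.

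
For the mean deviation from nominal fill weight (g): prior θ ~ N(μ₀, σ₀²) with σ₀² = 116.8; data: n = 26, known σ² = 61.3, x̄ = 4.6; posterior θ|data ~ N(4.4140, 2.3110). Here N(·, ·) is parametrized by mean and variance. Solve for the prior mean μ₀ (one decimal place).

The posterior mean is a precision-weighted average: μ_n = (τ₀μ₀ + τ_data·x̄)/(τ₀+τ_data), with τ₀=1/σ₀² and τ_data=n/σ².
Here τ₀ = 1/116.8 = 0.008562 and τ_data = 26/61.3 = 0.424144, so τ_n = 0.432706.
Rearranging for μ₀: μ₀ = (μ_n·τ_n − τ_data·x̄)/τ₀ = (4.4140·0.432706 − 0.424144·4.6) / 0.008562 = -0.041098/0.008562 ≈ -4.8.

μ₀ = -4.8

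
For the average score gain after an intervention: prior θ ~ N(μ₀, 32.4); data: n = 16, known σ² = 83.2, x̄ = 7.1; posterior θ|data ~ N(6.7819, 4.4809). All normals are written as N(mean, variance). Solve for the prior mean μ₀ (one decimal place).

With known observation variance, the Normal–Normal posterior has precision τ_n = τ₀ + n/σ² and mean μ_n = (τ₀μ₀ + (n/σ²)x̄)/τ_n.
Here τ₀ = 1/32.4 = 0.030864 and τ_data = 16/83.2 = 0.192308, so τ_n = 0.223172.
Rearranging for μ₀: μ₀ = (μ_n·τ_n − τ_data·x̄)/τ₀ = (6.7819·0.223172 − 0.192308·7.1) / 0.030864 = 0.148143/0.030864 ≈ 4.8.

μ₀ = 4.8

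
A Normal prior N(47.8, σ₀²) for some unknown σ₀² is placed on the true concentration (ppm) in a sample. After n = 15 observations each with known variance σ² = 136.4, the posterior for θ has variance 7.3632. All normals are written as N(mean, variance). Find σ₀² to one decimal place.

σ₀² = 38.7

Posterior precision equals prior precision plus data precision: 1/σ_n² = 1/σ₀² + n/σ².
So 1/σ₀² = 1/7.3632 − 15/136.4 = 0.135811 − 0.109971 = 0.025840.
Hence σ₀² = 1/0.025840 ≈ 38.7.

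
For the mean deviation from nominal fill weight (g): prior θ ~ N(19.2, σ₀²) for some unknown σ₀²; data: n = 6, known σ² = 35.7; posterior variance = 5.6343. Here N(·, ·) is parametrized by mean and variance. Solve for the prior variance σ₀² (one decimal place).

For the Normal–Normal model with known σ², precisions add: τ_n = τ₀ + n/σ².
So 1/σ₀² = 1/5.6343 − 6/35.7 = 0.177484 − 0.168067 = 0.009417.
Hence σ₀² = 1/0.009417 ≈ 106.2.

σ₀² = 106.2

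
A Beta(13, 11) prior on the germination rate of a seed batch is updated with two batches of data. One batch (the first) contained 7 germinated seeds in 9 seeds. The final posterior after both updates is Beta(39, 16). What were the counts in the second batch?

19 germinated seeds and 3 non-germinating seeds

Because Beta–binomial updating is additive in the counts, the combined data contributed (α_post−α_prior, β_post−β_prior) successes and failures.
Total across both batches: 39−13=26 germinated seeds, 16−11=5 non-germinating seeds.
Subtract the first batch: 26−7=19 germinated seeds and 5−2=3 non-germinating seeds.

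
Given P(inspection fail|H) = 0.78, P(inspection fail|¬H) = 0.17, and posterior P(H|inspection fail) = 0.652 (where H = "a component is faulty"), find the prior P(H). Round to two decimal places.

P(H) = 0.29

In odds form, posterior odds = prior odds × likelihood ratio, so prior odds = posterior odds ÷ LR.
Posterior odds = 0.652/(1−0.652) = 1.8736. LR = 0.78/0.17 = 4.5882.
Prior odds = 1.8736/4.5882 = 0.4084, so P(H) = 0.4084/(1+0.4084) ≈ 0.29.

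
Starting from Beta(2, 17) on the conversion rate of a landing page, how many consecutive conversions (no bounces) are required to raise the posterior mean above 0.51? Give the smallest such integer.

k = 16

After k conversions and 0 bounces the posterior is Beta(2+k, 17), with mean (2+k)/(2+17+k).
Set (2+k)/(19+k) > 0.51 and solve: k > (0.51·19 − 2)/(1 − 0.51) = 15.694.
The smallest integer exceeding 15.694 is 16.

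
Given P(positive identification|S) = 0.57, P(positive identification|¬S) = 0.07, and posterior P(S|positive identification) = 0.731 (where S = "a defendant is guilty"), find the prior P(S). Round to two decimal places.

P(S) = 0.25

In odds form, posterior odds = prior odds × likelihood ratio, so prior odds = posterior odds ÷ LR.
Posterior odds = 0.731/(1−0.731) = 2.7175. LR = 0.57/0.07 = 8.1429.
Prior odds = 2.7175/8.1429 = 0.3337, so P(S) = 0.3337/(1+0.3337) ≈ 0.25.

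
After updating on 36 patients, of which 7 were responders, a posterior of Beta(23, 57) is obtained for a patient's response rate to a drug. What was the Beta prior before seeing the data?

A Beta(α, β) prior with s successes and f failures in binomial data gives a Beta(α+s, β+f) posterior.
Subtract the data counts: 23−7=16, 57−29=28.

Beta(16, 28)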